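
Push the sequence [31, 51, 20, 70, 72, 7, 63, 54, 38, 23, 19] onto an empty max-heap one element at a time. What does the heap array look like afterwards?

[72, 70, 63, 54, 51, 7, 20, 31, 38, 23, 19]

Insert 31:
  append 31 at index 0 → [31] (no swap needed)
Insert 51:
  append 51 at index 1 → [31, 51]
  51 > parent 31 at index 0, swap → [51, 31]
Insert 20:
  append 20 at index 2 → [51, 31, 20] (no swap needed)
Insert 70:
  append 70 at index 3 → [51, 31, 20, 70]
  70 > parent 31 at index 1, swap → [51, 70, 20, 31]
  70 > parent 51 at index 0, swap → [70, 51, 20, 31]
Insert 72:
  append 72 at index 4 → [70, 51, 20, 31, 72]
  72 > parent 51 at index 1, swap → [70, 72, 20, 31, 51]
  72 > parent 70 at index 0, swap → [72, 70, 20, 31, 51]
Insert 7:
  append 7 at index 5 → [72, 70, 20, 31, 51, 7] (no swap needed)
Insert 63:
  append 63 at index 6 → [72, 70, 20, 31, 51, 7, 63]
  63 > parent 20 at index 2, swap → [72, 70, 63, 31, 51, 7, 20]
Insert 54:
  append 54 at index 7 → [72, 70, 63, 31, 51, 7, 20, 54]
  54 > parent 31 at index 3, swap → [72, 70, 63, 54, 51, 7, 20, 31]
Insert 38:
  append 38 at index 8 → [72, 70, 63, 54, 51, 7, 20, 31, 38] (no swap needed)
Insert 23:
  append 23 at index 9 → [72, 70, 63, 54, 51, 7, 20, 31, 38, 23] (no swap needed)
Insert 19:
  append 19 at index 10 → [72, 70, 63, 54, 51, 7, 20, 31, 38, 23, 19] (no swap needed)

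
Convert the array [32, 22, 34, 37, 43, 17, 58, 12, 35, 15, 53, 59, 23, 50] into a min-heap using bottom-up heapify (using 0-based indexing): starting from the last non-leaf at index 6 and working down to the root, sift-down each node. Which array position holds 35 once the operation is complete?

sift down from index 6:
  58 vs only child 50 at index 13, swap → [32, 22, 34, 37, 43, 17, 50, 12, 35, 15, 53, 59, 23, 58]
sift down from index 5: already satisfies heap property
sift down from index 4:
  43 vs smaller child 15 at index 9, swap → [32, 22, 34, 37, 15, 17, 50, 12, 35, 43, 53, 59, 23, 58]
sift down from index 3:
  37 vs smaller child 12 at index 7, swap → [32, 22, 34, 12, 15, 17, 50, 37, 35, 43, 53, 59, 23, 58]
sift down from index 2:
  34 vs smaller child 17 at index 5, swap → [32, 22, 17, 12, 15, 34, 50, 37, 35, 43, 53, 59, 23, 58]
  34 vs smaller child 23 at index 12, swap → [32, 22, 17, 12, 15, 23, 50, 37, 35, 43, 53, 59, 34, 58]
sift down from index 1:
  22 vs smaller child 12 at index 3, swap → [32, 12, 17, 22, 15, 23, 50, 37, 35, 43, 53, 59, 34, 58]
sift down from index 0:
  32 vs smaller child 12 at index 1, swap → [12, 32, 17, 22, 15, 23, 50, 37, 35, 43, 53, 59, 34, 58]
  32 vs smaller child 15 at index 4, swap → [12, 15, 17, 22, 32, 23, 50, 37, 35, 43, 53, 59, 34, 58]
resulting array: [12, 15, 17, 22, 32, 23, 50, 37, 35, 43, 53, 59, 34, 58]

8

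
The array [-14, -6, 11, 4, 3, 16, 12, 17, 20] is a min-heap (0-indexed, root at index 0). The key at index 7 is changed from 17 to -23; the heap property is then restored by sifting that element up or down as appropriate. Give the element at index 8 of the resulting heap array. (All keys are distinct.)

set index 7 from 17 to -23 → [-14, -6, 11, 4, 3, 16, 12, -23, 20]
-23 < parent 4 at index 3, swap → [-14, -6, 11, -23, 3, 16, 12, 4, 20]
-23 < parent -6 at index 1, swap → [-14, -23, 11, -6, 3, 16, 12, 4, 20]
-23 < parent -14 at index 0, swap → [-23, -14, 11, -6, 3, 16, 12, 4, 20]
resulting array: [-23, -14, 11, -6, 3, 16, 12, 4, 20]

20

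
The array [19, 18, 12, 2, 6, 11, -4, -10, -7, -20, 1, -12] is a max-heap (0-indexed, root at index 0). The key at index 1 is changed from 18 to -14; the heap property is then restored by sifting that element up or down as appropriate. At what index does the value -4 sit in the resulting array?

set index 1 from 18 to -14 → [19, -14, 12, 2, 6, 11, -4, -10, -7, -20, 1, -12]
-14 vs larger child 6 at index 4, swap → [19, 6, 12, 2, -14, 11, -4, -10, -7, -20, 1, -12]
-14 vs larger child 1 at index 10, swap → [19, 6, 12, 2, 1, 11, -4, -10, -7, -20, -14, -12]
resulting array: [19, 6, 12, 2, 1, 11, -4, -10, -7, -20, -14, -12]

6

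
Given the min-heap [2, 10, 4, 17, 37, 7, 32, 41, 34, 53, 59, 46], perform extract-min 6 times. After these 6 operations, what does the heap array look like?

[34, 37, 46, 41, 59, 53]

extract-min #1 returns 2:
  remove root 2; move last element 46 to root → [46, 10, 4, 17, 37, 7, 32, 41, 34, 53, 59]
  46 vs smaller child 4 at index 2, swap → [4, 10, 46, 17, 37, 7, 32, 41, 34, 53, 59]
  46 vs smaller child 7 at index 5, swap → [4, 10, 7, 17, 37, 46, 32, 41, 34, 53, 59]
extract-min #2 returns 4:
  remove root 4; move last element 59 to root → [59, 10, 7, 17, 37, 46, 32, 41, 34, 53]
  59 vs smaller child 7 at index 2, swap → [7, 10, 59, 17, 37, 46, 32, 41, 34, 53]
  59 vs smaller child 32 at index 6, swap → [7, 10, 32, 17, 37, 46, 59, 41, 34, 53]
extract-min #3 returns 7:
  remove root 7; move last element 53 to root → [53, 10, 32, 17, 37, 46, 59, 41, 34]
  53 vs smaller child 10 at index 1, swap → [10, 53, 32, 17, 37, 46, 59, 41, 34]
  53 vs smaller child 17 at index 3, swap → [10, 17, 32, 53, 37, 46, 59, 41, 34]
  53 vs smaller child 34 at index 8, swap → [10, 17, 32, 34, 37, 46, 59, 41, 53]
extract-min #4 returns 10:
  remove root 10; move last element 53 to root → [53, 17, 32, 34, 37, 46, 59, 41]
  53 vs smaller child 17 at index 1, swap → [17, 53, 32, 34, 37, 46, 59, 41]
  53 vs smaller child 34 at index 3, swap → [17, 34, 32, 53, 37, 46, 59, 41]
  53 vs only child 41 at index 7, swap → [17, 34, 32, 41, 37, 46, 59, 53]
extract-min #5 returns 17:
  remove root 17; move last element 53 to root → [53, 34, 32, 41, 37, 46, 59]
  53 vs smaller child 32 at index 2, swap → [32, 34, 53, 41, 37, 46, 59]
  53 vs smaller child 46 at index 5, swap → [32, 34, 46, 41, 37, 53, 59]
extract-min #6 returns 32:
  remove root 32; move last element 59 to root → [59, 34, 46, 41, 37, 53]
  59 vs smaller child 34 at index 1, swap → [34, 59, 46, 41, 37, 53]
  59 vs smaller child 37 at index 4, swap → [34, 37, 46, 41, 59, 53]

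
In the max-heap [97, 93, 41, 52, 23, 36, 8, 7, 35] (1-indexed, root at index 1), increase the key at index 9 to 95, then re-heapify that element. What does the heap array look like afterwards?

set index 9 from 35 to 95 → [97, 93, 41, 52, 23, 36, 8, 7, 95]
95 > parent 52 at index 4, swap → [97, 93, 41, 95, 23, 36, 8, 7, 52]
95 > parent 93 at index 2, swap → [97, 95, 41, 93, 23, 36, 8, 7, 52]

[97, 95, 41, 93, 23, 36, 8, 7, 52]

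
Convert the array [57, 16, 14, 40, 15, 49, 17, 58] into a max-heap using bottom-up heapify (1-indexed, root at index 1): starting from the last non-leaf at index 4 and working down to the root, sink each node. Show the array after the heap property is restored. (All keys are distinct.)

[58, 57, 49, 40, 15, 14, 17, 16]

sift down from index 4:
  40 vs only child 58 at index 8, swap → [57, 16, 14, 58, 15, 49, 17, 40]
sift down from index 3:
  14 vs larger child 49 at index 6, swap → [57, 16, 49, 58, 15, 14, 17, 40]
sift down from index 2:
  16 vs larger child 58 at index 4, swap → [57, 58, 49, 16, 15, 14, 17, 40]
  16 vs only child 40 at index 8, swap → [57, 58, 49, 40, 15, 14, 17, 16]
sift down from index 1:
  57 vs larger child 58 at index 2, swap → [58, 57, 49, 40, 15, 14, 17, 16]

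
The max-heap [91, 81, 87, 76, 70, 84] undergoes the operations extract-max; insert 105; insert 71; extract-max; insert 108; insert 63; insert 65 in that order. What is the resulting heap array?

[108, 81, 87, 76, 70, 71, 84, 63, 65]

extract-max → returns 91:
  remove root 91; move last element 84 to root → [84, 81, 87, 76, 70]
  84 vs larger child 87 at index 2, swap → [87, 81, 84, 76, 70]
insert 105:
  append 105 at index 5 → [87, 81, 84, 76, 70, 105]
  105 > parent 84 at index 2, swap → [87, 81, 105, 76, 70, 84]
  105 > parent 87 at index 0, swap → [105, 81, 87, 76, 70, 84]
insert 71:
  append 71 at index 6 → [105, 81, 87, 76, 70, 84, 71] (no swap needed)
extract-max → returns 105:
  remove root 105; move last element 71 to root → [71, 81, 87, 76, 70, 84]
  71 vs larger child 87 at index 2, swap → [87, 81, 71, 76, 70, 84]
  71 vs only child 84 at index 5, swap → [87, 81, 84, 76, 70, 71]
insert 108:
  append 108 at index 6 → [87, 81, 84, 76, 70, 71, 108]
  108 > parent 84 at index 2, swap → [87, 81, 108, 76, 70, 71, 84]
  108 > parent 87 at index 0, swap → [108, 81, 87, 76, 70, 71, 84]
insert 63:
  append 63 at index 7 → [108, 81, 87, 76, 70, 71, 84, 63] (no swap needed)
insert 65:
  append 65 at index 8 → [108, 81, 87, 76, 70, 71, 84, 63, 65] (no swap needed)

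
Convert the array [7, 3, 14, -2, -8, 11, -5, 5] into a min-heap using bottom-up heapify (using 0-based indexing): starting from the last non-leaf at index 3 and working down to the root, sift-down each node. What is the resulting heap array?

sift down from index 3: already satisfies heap property
sift down from index 2:
  14 vs smaller child -5 at index 6, swap → [7, 3, -5, -2, -8, 11, 14, 5]
sift down from index 1:
  3 vs smaller child -8 at index 4, swap → [7, -8, -5, -2, 3, 11, 14, 5]
sift down from index 0:
  7 vs smaller child -8 at index 1, swap → [-8, 7, -5, -2, 3, 11, 14, 5]
  7 vs smaller child -2 at index 3, swap → [-8, -2, -5, 7, 3, 11, 14, 5]
  7 vs only child 5 at index 7, swap → [-8, -2, -5, 5, 3, 11, 14, 7]

[-8, -2, -5, 5, 3, 11, 14, 7]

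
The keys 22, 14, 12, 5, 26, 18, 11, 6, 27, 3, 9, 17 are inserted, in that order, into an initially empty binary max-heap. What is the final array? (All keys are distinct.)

[27, 26, 18, 22, 14, 17, 11, 5, 6, 3, 9, 12]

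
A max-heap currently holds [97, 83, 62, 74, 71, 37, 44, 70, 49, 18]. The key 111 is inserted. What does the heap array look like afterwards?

append 111 at index 10 → [97, 83, 62, 74, 71, 37, 44, 70, 49, 18, 111]
111 > parent 71 at index 4, swap → [97, 83, 62, 74, 111, 37, 44, 70, 49, 18, 71]
111 > parent 83 at index 1, swap → [97, 111, 62, 74, 83, 37, 44, 70, 49, 18, 71]
111 > parent 97 at index 0, swap → [111, 97, 62, 74, 83, 37, 44, 70, 49, 18, 71]

[111, 97, 62, 74, 83, 37, 44, 70, 49, 18, 71]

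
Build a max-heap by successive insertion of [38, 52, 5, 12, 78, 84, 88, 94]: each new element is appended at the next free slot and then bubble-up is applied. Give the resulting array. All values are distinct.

[94, 88, 84, 52, 38, 5, 78, 12]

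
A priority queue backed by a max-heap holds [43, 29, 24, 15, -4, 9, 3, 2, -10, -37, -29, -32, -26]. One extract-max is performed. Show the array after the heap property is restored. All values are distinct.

remove root 43; move last element -26 to root → [-26, 29, 24, 15, -4, 9, 3, 2, -10, -37, -29, -32]
-26 vs larger child 29 at index 1, swap → [29, -26, 24, 15, -4, 9, 3, 2, -10, -37, -29, -32]
-26 vs larger child 15 at index 3, swap → [29, 15, 24, -26, -4, 9, 3, 2, -10, -37, -29, -32]
-26 vs larger child 2 at index 7, swap → [29, 15, 24, 2, -4, 9, 3, -26, -10, -37, -29, -32]

[29, 15, 24, 2, -4, 9, 3, -26, -10, -37, -29, -32]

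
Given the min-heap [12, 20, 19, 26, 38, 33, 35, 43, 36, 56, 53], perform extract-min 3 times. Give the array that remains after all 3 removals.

[26, 36, 33, 43, 38, 53, 35, 56]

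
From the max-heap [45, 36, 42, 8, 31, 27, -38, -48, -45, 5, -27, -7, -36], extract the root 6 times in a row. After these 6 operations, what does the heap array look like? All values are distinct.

extract-max #1 returns 45:
  remove root 45; move last element -36 to root → [-36, 36, 42, 8, 31, 27, -38, -48, -45, 5, -27, -7]
  -36 vs larger child 42 at index 2, swap → [42, 36, -36, 8, 31, 27, -38, -48, -45, 5, -27, -7]
  -36 vs larger child 27 at index 5, swap → [42, 36, 27, 8, 31, -36, -38, -48, -45, 5, -27, -7]
  -36 vs only child -7 at index 11, swap → [42, 36, 27, 8, 31, -7, -38, -48, -45, 5, -27, -36]
extract-max #2 returns 42:
  remove root 42; move last element -36 to root → [-36, 36, 27, 8, 31, -7, -38, -48, -45, 5, -27]
  -36 vs larger child 36 at index 1, swap → [36, -36, 27, 8, 31, -7, -38, -48, -45, 5, -27]
  -36 vs larger child 31 at index 4, swap → [36, 31, 27, 8, -36, -7, -38, -48, -45, 5, -27]
  -36 vs larger child 5 at index 9, swap → [36, 31, 27, 8, 5, -7, -38, -48, -45, -36, -27]
extract-max #3 returns 36:
  remove root 36; move last element -27 to root → [-27, 31, 27, 8, 5, -7, -38, -48, -45, -36]
  -27 vs larger child 31 at index 1, swap → [31, -27, 27, 8, 5, -7, -38, -48, -45, -36]
  -27 vs larger child 8 at index 3, swap → [31, 8, 27, -27, 5, -7, -38, -48, -45, -36]
extract-max #4 returns 31:
  remove root 31; move last element -36 to root → [-36, 8, 27, -27, 5, -7, -38, -48, -45]
  -36 vs larger child 27 at index 2, swap → [27, 8, -36, -27, 5, -7, -38, -48, -45]
  -36 vs larger child -7 at index 5, swap → [27, 8, -7, -27, 5, -36, -38, -48, -45]
extract-max #5 returns 27:
  remove root 27; move last element -45 to root → [-45, 8, -7, -27, 5, -36, -38, -48]
  -45 vs larger child 8 at index 1, swap → [8, -45, -7, -27, 5, -36, -38, -48]
  -45 vs larger child 5 at index 4, swap → [8, 5, -7, -27, -45, -36, -38, -48]
extract-max #6 returns 8:
  remove root 8; move last element -48 to root → [-48, 5, -7, -27, -45, -36, -38]
  -48 vs larger child 5 at index 1, swap → [5, -48, -7, -27, -45, -36, -38]
  -48 vs larger child -27 at index 3, swap → [5, -27, -7, -48, -45, -36, -38]

[5, -27, -7, -48, -45, -36, -38]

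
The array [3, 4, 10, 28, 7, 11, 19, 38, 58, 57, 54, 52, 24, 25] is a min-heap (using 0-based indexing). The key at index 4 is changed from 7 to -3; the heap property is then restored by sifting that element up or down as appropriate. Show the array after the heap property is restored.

[-3, 3, 10, 28, 4, 11, 19, 38, 58, 57, 54, 52, 24, 25]

set index 4 from 7 to -3 → [3, 4, 10, 28, -3, 11, 19, 38, 58, 57, 54, 52, 24, 25]
-3 < parent 4 at index 1, swap → [3, -3, 10, 28, 4, 11, 19, 38, 58, 57, 54, 52, 24, 25]
-3 < parent 3 at index 0, swap → [-3, 3, 10, 28, 4, 11, 19, 38, 58, 57, 54, 52, 24, 25]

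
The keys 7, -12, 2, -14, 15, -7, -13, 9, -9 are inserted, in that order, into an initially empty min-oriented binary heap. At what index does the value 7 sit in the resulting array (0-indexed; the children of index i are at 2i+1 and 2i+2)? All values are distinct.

Insert 7:
  append 7 at index 0 → [7] (no swap needed)
Insert -12:
  append -12 at index 1 → [7, -12]
  -12 < parent 7 at index 0, swap → [-12, 7]
Insert 2:
  append 2 at index 2 → [-12, 7, 2] (no swap needed)
Insert -14:
  append -14 at index 3 → [-12, 7, 2, -14]
  -14 < parent 7 at index 1, swap → [-12, -14, 2, 7]
  -14 < parent -12 at index 0, swap → [-14, -12, 2, 7]
Insert 15:
  append 15 at index 4 → [-14, -12, 2, 7, 15] (no swap needed)
Insert -7:
  append -7 at index 5 → [-14, -12, 2, 7, 15, -7]
  -7 < parent 2 at index 2, swap → [-14, -12, -7, 7, 15, 2]
Insert -13:
  append -13 at index 6 → [-14, -12, -7, 7, 15, 2, -13]
  -13 < parent -7 at index 2, swap → [-14, -12, -13, 7, 15, 2, -7]
Insert 9:
  append 9 at index 7 → [-14, -12, -13, 7, 15, 2, -7, 9] (no swap needed)
Insert -9:
  append -9 at index 8 → [-14, -12, -13, 7, 15, 2, -7, 9, -9]
  -9 < parent 7 at index 3, swap → [-14, -12, -13, -9, 15, 2, -7, 9, 7]
resulting array: [-14, -12, -13, -9, 15, 2, -7, 9, 7]

8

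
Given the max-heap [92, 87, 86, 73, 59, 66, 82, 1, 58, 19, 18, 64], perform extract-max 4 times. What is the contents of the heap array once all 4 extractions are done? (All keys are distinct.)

extract-max #1 returns 92:
  remove root 92; move last element 64 to root → [64, 87, 86, 73, 59, 66, 82, 1, 58, 19, 18]
  64 vs larger child 87 at index 1, swap → [87, 64, 86, 73, 59, 66, 82, 1, 58, 19, 18]
  64 vs larger child 73 at index 3, swap → [87, 73, 86, 64, 59, 66, 82, 1, 58, 19, 18]
extract-max #2 returns 87:
  remove root 87; move last element 18 to root → [18, 73, 86, 64, 59, 66, 82, 1, 58, 19]
  18 vs larger child 86 at index 2, swap → [86, 73, 18, 64, 59, 66, 82, 1, 58, 19]
  18 vs larger child 82 at index 6, swap → [86, 73, 82, 64, 59, 66, 18, 1, 58, 19]
extract-max #3 returns 86:
  remove root 86; move last element 19 to root → [19, 73, 82, 64, 59, 66, 18, 1, 58]
  19 vs larger child 82 at index 2, swap → [82, 73, 19, 64, 59, 66, 18, 1, 58]
  19 vs larger child 66 at index 5, swap → [82, 73, 66, 64, 59, 19, 18, 1, 58]
extract-max #4 returns 82:
  remove root 82; move last element 58 to root → [58, 73, 66, 64, 59, 19, 18, 1]
  58 vs larger child 73 at index 1, swap → [73, 58, 66, 64, 59, 19, 18, 1]
  58 vs larger child 64 at index 3, swap → [73, 64, 66, 58, 59, 19, 18, 1]

[73, 64, 66, 58, 59, 19, 18, 1]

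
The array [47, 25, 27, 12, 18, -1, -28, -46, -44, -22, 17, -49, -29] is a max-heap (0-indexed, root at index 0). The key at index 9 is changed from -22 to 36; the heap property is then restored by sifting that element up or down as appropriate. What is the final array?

set index 9 from -22 to 36 → [47, 25, 27, 12, 18, -1, -28, -46, -44, 36, 17, -49, -29]
36 > parent 18 at index 4, swap → [47, 25, 27, 12, 36, -1, -28, -46, -44, 18, 17, -49, -29]
36 > parent 25 at index 1, swap → [47, 36, 27, 12, 25, -1, -28, -46, -44, 18, 17, -49, -29]

[47, 36, 27, 12, 25, -1, -28, -46, -44, 18, 17, -49, -29]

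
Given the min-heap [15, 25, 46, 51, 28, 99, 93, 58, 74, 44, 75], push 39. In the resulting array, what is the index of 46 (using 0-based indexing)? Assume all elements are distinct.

append 39 at index 11 → [15, 25, 46, 51, 28, 99, 93, 58, 74, 44, 75, 39]
39 < parent 99 at index 5, swap → [15, 25, 46, 51, 28, 39, 93, 58, 74, 44, 75, 99]
39 < parent 46 at index 2, swap → [15, 25, 39, 51, 28, 46, 93, 58, 74, 44, 75, 99]
resulting array: [15, 25, 39, 51, 28, 46, 93, 58, 74, 44, 75, 99]

5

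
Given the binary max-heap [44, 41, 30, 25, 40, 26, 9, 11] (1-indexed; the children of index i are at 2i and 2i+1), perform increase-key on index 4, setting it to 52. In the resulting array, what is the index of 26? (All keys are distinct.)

6

set index 4 from 25 to 52 → [44, 41, 30, 52, 40, 26, 9, 11]
52 > parent 41 at index 2, swap → [44, 52, 30, 41, 40, 26, 9, 11]
52 > parent 44 at index 1, swap → [52, 44, 30, 41, 40, 26, 9, 11]
resulting array: [52, 44, 30, 41, 40, 26, 9, 11]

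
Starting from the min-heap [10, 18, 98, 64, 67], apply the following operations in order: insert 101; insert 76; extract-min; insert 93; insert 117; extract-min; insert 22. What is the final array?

insert 101:
  append 101 at index 5 → [10, 18, 98, 64, 67, 101] (no swap needed)
insert 76:
  append 76 at index 6 → [10, 18, 98, 64, 67, 101, 76]
  76 < parent 98 at index 2, swap → [10, 18, 76, 64, 67, 101, 98]
extract-min → returns 10:
  remove root 10; move last element 98 to root → [98, 18, 76, 64, 67, 101]
  98 vs smaller child 18 at index 1, swap → [18, 98, 76, 64, 67, 101]
  98 vs smaller child 64 at index 3, swap → [18, 64, 76, 98, 67, 101]
insert 93:
  append 93 at index 6 → [18, 64, 76, 98, 67, 101, 93] (no swap needed)
insert 117:
  append 117 at index 7 → [18, 64, 76, 98, 67, 101, 93, 117] (no swap needed)
extract-min → returns 18:
  remove root 18; move last element 117 to root → [117, 64, 76, 98, 67, 101, 93]
  117 vs smaller child 64 at index 1, swap → [64, 117, 76, 98, 67, 101, 93]
  117 vs smaller child 67 at index 4, swap → [64, 67, 76, 98, 117, 101, 93]
insert 22:
  append 22 at index 7 → [64, 67, 76, 98, 117, 101, 93, 22]
  22 < parent 98 at index 3, swap → [64, 67, 76, 22, 117, 101, 93, 98]
  22 < parent 67 at index 1, swap → [64, 22, 76, 67, 117, 101, 93, 98]
  22 < parent 64 at index 0, swap → [22, 64, 76, 67, 117, 101, 93, 98]

[22, 64, 76, 67, 117, 101, 93, 98]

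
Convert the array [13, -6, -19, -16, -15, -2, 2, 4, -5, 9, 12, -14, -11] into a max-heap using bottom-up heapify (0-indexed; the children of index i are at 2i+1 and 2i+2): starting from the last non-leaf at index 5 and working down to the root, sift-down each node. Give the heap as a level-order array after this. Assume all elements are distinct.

sift down from index 5: already satisfies heap property
sift down from index 4:
  -15 vs larger child 12 at index 10, swap → [13, -6, -19, -16, 12, -2, 2, 4, -5, 9, -15, -14, -11]
sift down from index 3:
  -16 vs larger child 4 at index 7, swap → [13, -6, -19, 4, 12, -2, 2, -16, -5, 9, -15, -14, -11]
sift down from index 2:
  -19 vs larger child 2 at index 6, swap → [13, -6, 2, 4, 12, -2, -19, -16, -5, 9, -15, -14, -11]
sift down from index 1:
  -6 vs larger child 12 at index 4, swap → [13, 12, 2, 4, -6, -2, -19, -16, -5, 9, -15, -14, -11]
  -6 vs larger child 9 at index 9, swap → [13, 12, 2, 4, 9, -2, -19, -16, -5, -6, -15, -14, -11]
sift down from index 0: already satisfies heap property

[13, 12, 2, 4, 9, -2, -19, -16, -5, -6, -15, -14, -11]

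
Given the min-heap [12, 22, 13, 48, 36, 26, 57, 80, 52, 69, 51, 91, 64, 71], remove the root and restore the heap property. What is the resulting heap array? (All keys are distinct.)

[13, 22, 26, 48, 36, 64, 57, 80, 52, 69, 51, 91, 71]

remove root 12; move last element 71 to root → [71, 22, 13, 48, 36, 26, 57, 80, 52, 69, 51, 91, 64]
71 vs smaller child 13 at index 2, swap → [13, 22, 71, 48, 36, 26, 57, 80, 52, 69, 51, 91, 64]
71 vs smaller child 26 at index 5, swap → [13, 22, 26, 48, 36, 71, 57, 80, 52, 69, 51, 91, 64]
71 vs smaller child 64 at index 12, swap → [13, 22, 26, 48, 36, 64, 57, 80, 52, 69, 51, 91, 71]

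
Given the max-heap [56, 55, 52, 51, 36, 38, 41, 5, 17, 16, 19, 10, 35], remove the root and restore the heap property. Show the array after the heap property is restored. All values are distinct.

remove root 56; move last element 35 to root → [35, 55, 52, 51, 36, 38, 41, 5, 17, 16, 19, 10]
35 vs larger child 55 at index 1, swap → [55, 35, 52, 51, 36, 38, 41, 5, 17, 16, 19, 10]
35 vs larger child 51 at index 3, swap → [55, 51, 52, 35, 36, 38, 41, 5, 17, 16, 19, 10]

[55, 51, 52, 35, 36, 38, 41, 5, 17, 16, 19, 10]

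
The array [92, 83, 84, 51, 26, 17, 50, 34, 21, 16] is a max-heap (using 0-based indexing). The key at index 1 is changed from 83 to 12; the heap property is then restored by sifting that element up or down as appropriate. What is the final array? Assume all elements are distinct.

set index 1 from 83 to 12 → [92, 12, 84, 51, 26, 17, 50, 34, 21, 16]
12 vs larger child 51 at index 3, swap → [92, 51, 84, 12, 26, 17, 50, 34, 21, 16]
12 vs larger child 34 at index 7, swap → [92, 51, 84, 34, 26, 17, 50, 12, 21, 16]

[92, 51, 84, 34, 26, 17, 50, 12, 21, 16]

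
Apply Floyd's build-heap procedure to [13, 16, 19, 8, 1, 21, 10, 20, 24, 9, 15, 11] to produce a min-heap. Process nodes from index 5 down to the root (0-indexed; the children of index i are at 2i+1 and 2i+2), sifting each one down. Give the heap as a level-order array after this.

[1, 8, 10, 13, 9, 11, 19, 20, 24, 16, 15, 21]

sift down from index 5:
  21 vs only child 11 at index 11, swap → [13, 16, 19, 8, 1, 11, 10, 20, 24, 9, 15, 21]
sift down from index 4: already satisfies heap property
sift down from index 3: already satisfies heap property
sift down from index 2:
  19 vs smaller child 10 at index 6, swap → [13, 16, 10, 8, 1, 11, 19, 20, 24, 9, 15, 21]
sift down from index 1:
  16 vs smaller child 1 at index 4, swap → [13, 1, 10, 8, 16, 11, 19, 20, 24, 9, 15, 21]
  16 vs smaller child 9 at index 9, swap → [13, 1, 10, 8, 9, 11, 19, 20, 24, 16, 15, 21]
sift down from index 0:
  13 vs smaller child 1 at index 1, swap → [1, 13, 10, 8, 9, 11, 19, 20, 24, 16, 15, 21]
  13 vs smaller child 8 at index 3, swap → [1, 8, 10, 13, 9, 11, 19, 20, 24, 16, 15, 21]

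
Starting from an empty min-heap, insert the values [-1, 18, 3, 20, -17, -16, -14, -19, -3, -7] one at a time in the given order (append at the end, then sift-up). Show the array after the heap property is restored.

Insert -1:
  append -1 at index 0 → [-1] (no swap needed)
Insert 18:
  append 18 at index 1 → [-1, 18] (no swap needed)
Insert 3:
  append 3 at index 2 → [-1, 18, 3] (no swap needed)
Insert 20:
  append 20 at index 3 → [-1, 18, 3, 20] (no swap needed)
Insert -17:
  append -17 at index 4 → [-1, 18, 3, 20, -17]
  -17 < parent 18 at index 1, swap → [-1, -17, 3, 20, 18]
  -17 < parent -1 at index 0, swap → [-17, -1, 3, 20, 18]
Insert -16:
  append -16 at index 5 → [-17, -1, 3, 20, 18, -16]
  -16 < parent 3 at index 2, swap → [-17, -1, -16, 20, 18, 3]
Insert -14:
  append -14 at index 6 → [-17, -1, -16, 20, 18, 3, -14] (no swap needed)
Insert -19:
  append -19 at index 7 → [-17, -1, -16, 20, 18, 3, -14, -19]
  -19 < parent 20 at index 3, swap → [-17, -1, -16, -19, 18, 3, -14, 20]
  -19 < parent -1 at index 1, swap → [-17, -19, -16, -1, 18, 3, -14, 20]
  -19 < parent -17 at index 0, swap → [-19, -17, -16, -1, 18, 3, -14, 20]
Insert -3:
  append -3 at index 8 → [-19, -17, -16, -1, 18, 3, -14, 20, -3]
  -3 < parent -1 at index 3, swap → [-19, -17, -16, -3, 18, 3, -14, 20, -1]
Insert -7:
  append -7 at index 9 → [-19, -17, -16, -3, 18, 3, -14, 20, -1, -7]
  -7 < parent 18 at index 4, swap → [-19, -17, -16, -3, -7, 3, -14, 20, -1, 18]

[-19, -17, -16, -3, -7, 3, -14, 20, -1, 18]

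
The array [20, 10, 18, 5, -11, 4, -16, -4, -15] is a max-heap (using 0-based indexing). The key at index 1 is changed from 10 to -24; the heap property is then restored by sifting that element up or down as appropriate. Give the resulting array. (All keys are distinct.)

[20, 5, 18, -4, -11, 4, -16, -24, -15]

set index 1 from 10 to -24 → [20, -24, 18, 5, -11, 4, -16, -4, -15]
-24 vs larger child 5 at index 3, swap → [20, 5, 18, -24, -11, 4, -16, -4, -15]
-24 vs larger child -4 at index 7, swap → [20, 5, 18, -4, -11, 4, -16, -24, -15]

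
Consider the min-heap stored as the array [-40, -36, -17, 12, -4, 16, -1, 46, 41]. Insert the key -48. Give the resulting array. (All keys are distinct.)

[-48, -40, -17, 12, -36, 16, -1, 46, 41, -4]

append -48 at index 9 → [-40, -36, -17, 12, -4, 16, -1, 46, 41, -48]
-48 < parent -4 at index 4, swap → [-40, -36, -17, 12, -48, 16, -1, 46, 41, -4]
-48 < parent -36 at index 1, swap → [-40, -48, -17, 12, -36, 16, -1, 46, 41, -4]
-48 < parent -40 at index 0, swap → [-48, -40, -17, 12, -36, 16, -1, 46, 41, -4]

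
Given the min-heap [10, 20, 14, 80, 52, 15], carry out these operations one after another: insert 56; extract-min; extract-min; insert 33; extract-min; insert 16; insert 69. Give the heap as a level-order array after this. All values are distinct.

insert 56:
  append 56 at index 6 → [10, 20, 14, 80, 52, 15, 56] (no swap needed)
extract-min → returns 10:
  remove root 10; move last element 56 to root → [56, 20, 14, 80, 52, 15]
  56 vs smaller child 14 at index 2, swap → [14, 20, 56, 80, 52, 15]
  56 vs only child 15 at index 5, swap → [14, 20, 15, 80, 52, 56]
extract-min → returns 14:
  remove root 14; move last element 56 to root → [56, 20, 15, 80, 52]
  56 vs smaller child 15 at index 2, swap → [15, 20, 56, 80, 52]
insert 33:
  append 33 at index 5 → [15, 20, 56, 80, 52, 33]
  33 < parent 56 at index 2, swap → [15, 20, 33, 80, 52, 56]
extract-min → returns 15:
  remove root 15; move last element 56 to root → [56, 20, 33, 80, 52]
  56 vs smaller child 20 at index 1, swap → [20, 56, 33, 80, 52]
  56 vs smaller child 52 at index 4, swap → [20, 52, 33, 80, 56]
insert 16:
  append 16 at index 5 → [20, 52, 33, 80, 56, 16]
  16 < parent 33 at index 2, swap → [20, 52, 16, 80, 56, 33]
  16 < parent 20 at index 0, swap → [16, 52, 20, 80, 56, 33]
insert 69:
  append 69 at index 6 → [16, 52, 20, 80, 56, 33, 69] (no swap needed)

[16, 52, 20, 80, 56, 33, 69]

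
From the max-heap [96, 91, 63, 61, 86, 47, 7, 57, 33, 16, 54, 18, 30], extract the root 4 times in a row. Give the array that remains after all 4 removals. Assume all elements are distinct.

[61, 57, 47, 33, 54, 30, 7, 18, 16]

extract-max #1 returns 96:
  remove root 96; move last element 30 to root → [30, 91, 63, 61, 86, 47, 7, 57, 33, 16, 54, 18]
  30 vs larger child 91 at index 1, swap → [91, 30, 63, 61, 86, 47, 7, 57, 33, 16, 54, 18]
  30 vs larger child 86 at index 4, swap → [91, 86, 63, 61, 30, 47, 7, 57, 33, 16, 54, 18]
  30 vs larger child 54 at index 10, swap → [91, 86, 63, 61, 54, 47, 7, 57, 33, 16, 30, 18]
extract-max #2 returns 91:
  remove root 91; move last element 18 to root → [18, 86, 63, 61, 54, 47, 7, 57, 33, 16, 30]
  18 vs larger child 86 at index 1, swap → [86, 18, 63, 61, 54, 47, 7, 57, 33, 16, 30]
  18 vs larger child 61 at index 3, swap → [86, 61, 63, 18, 54, 47, 7, 57, 33, 16, 30]
  18 vs larger child 57 at index 7, swap → [86, 61, 63, 57, 54, 47, 7, 18, 33, 16, 30]
extract-max #3 returns 86:
  remove root 86; move last element 30 to root → [30, 61, 63, 57, 54, 47, 7, 18, 33, 16]
  30 vs larger child 63 at index 2, swap → [63, 61, 30, 57, 54, 47, 7, 18, 33, 16]
  30 vs larger child 47 at index 5, swap → [63, 61, 47, 57, 54, 30, 7, 18, 33, 16]
extract-max #4 returns 63:
  remove root 63; move last element 16 to root → [16, 61, 47, 57, 54, 30, 7, 18, 33]
  16 vs larger child 61 at index 1, swap → [61, 16, 47, 57, 54, 30, 7, 18, 33]
  16 vs larger child 57 at index 3, swap → [61, 57, 47, 16, 54, 30, 7, 18, 33]
  16 vs larger child 33 at index 8, swap → [61, 57, 47, 33, 54, 30, 7, 18, 16]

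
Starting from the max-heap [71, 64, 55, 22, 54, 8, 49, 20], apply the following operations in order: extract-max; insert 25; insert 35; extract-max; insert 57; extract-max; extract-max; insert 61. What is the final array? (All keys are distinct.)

[61, 54, 49, 35, 20, 8, 25, 22]

extract-max → returns 71:
  remove root 71; move last element 20 to root → [20, 64, 55, 22, 54, 8, 49]
  20 vs larger child 64 at index 1, swap → [64, 20, 55, 22, 54, 8, 49]
  20 vs larger child 54 at index 4, swap → [64, 54, 55, 22, 20, 8, 49]
insert 25:
  append 25 at index 7 → [64, 54, 55, 22, 20, 8, 49, 25]
  25 > parent 22 at index 3, swap → [64, 54, 55, 25, 20, 8, 49, 22]
insert 35:
  append 35 at index 8 → [64, 54, 55, 25, 20, 8, 49, 22, 35]
  35 > parent 25 at index 3, swap → [64, 54, 55, 35, 20, 8, 49, 22, 25]
extract-max → returns 64:
  remove root 64; move last element 25 to root → [25, 54, 55, 35, 20, 8, 49, 22]
  25 vs larger child 55 at index 2, swap → [55, 54, 25, 35, 20, 8, 49, 22]
  25 vs larger child 49 at index 6, swap → [55, 54, 49, 35, 20, 8, 25, 22]
insert 57:
  append 57 at index 8 → [55, 54, 49, 35, 20, 8, 25, 22, 57]
  57 > parent 35 at index 3, swap → [55, 54, 49, 57, 20, 8, 25, 22, 35]
  57 > parent 54 at index 1, swap → [55, 57, 49, 54, 20, 8, 25, 22, 35]
  57 > parent 55 at index 0, swap → [57, 55, 49, 54, 20, 8, 25, 22, 35]
extract-max → returns 57:
  remove root 57; move last element 35 to root → [35, 55, 49, 54, 20, 8, 25, 22]
  35 vs larger child 55 at index 1, swap → [55, 35, 49, 54, 20, 8, 25, 22]
  35 vs larger child 54 at index 3, swap → [55, 54, 49, 35, 20, 8, 25, 22]
extract-max → returns 55:
  remove root 55; move last element 22 to root → [22, 54, 49, 35, 20, 8, 25]
  22 vs larger child 54 at index 1, swap → [54, 22, 49, 35, 20, 8, 25]
  22 vs larger child 35 at index 3, swap → [54, 35, 49, 22, 20, 8, 25]
insert 61:
  append 61 at index 7 → [54, 35, 49, 22, 20, 8, 25, 61]
  61 > parent 22 at index 3, swap → [54, 35, 49, 61, 20, 8, 25, 22]
  61 > parent 35 at index 1, swap → [54, 61, 49, 35, 20, 8, 25, 22]
  61 > parent 54 at index 0, swap → [61, 54, 49, 35, 20, 8, 25, 22]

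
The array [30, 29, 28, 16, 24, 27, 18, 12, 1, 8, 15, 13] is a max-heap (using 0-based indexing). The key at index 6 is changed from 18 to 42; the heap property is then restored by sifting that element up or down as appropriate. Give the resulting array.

[42, 29, 30, 16, 24, 27, 28, 12, 1, 8, 15, 13]

set index 6 from 18 to 42 → [30, 29, 28, 16, 24, 27, 42, 12, 1, 8, 15, 13]
42 > parent 28 at index 2, swap → [30, 29, 42, 16, 24, 27, 28, 12, 1, 8, 15, 13]
42 > parent 30 at index 0, swap → [42, 29, 30, 16, 24, 27, 28, 12, 1, 8, 15, 13]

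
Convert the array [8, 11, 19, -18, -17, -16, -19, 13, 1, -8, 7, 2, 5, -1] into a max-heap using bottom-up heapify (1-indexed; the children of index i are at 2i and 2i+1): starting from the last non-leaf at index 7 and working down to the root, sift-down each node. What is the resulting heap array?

[19, 13, 8, 11, 7, 5, -1, -18, 1, -8, -17, 2, -16, -19]

sift down from index 7:
  -19 vs only child -1 at index 14, swap → [8, 11, 19, -18, -17, -16, -1, 13, 1, -8, 7, 2, 5, -19]
sift down from index 6:
  -16 vs larger child 5 at index 13, swap → [8, 11, 19, -18, -17, 5, -1, 13, 1, -8, 7, 2, -16, -19]
sift down from index 5:
  -17 vs larger child 7 at index 11, swap → [8, 11, 19, -18, 7, 5, -1, 13, 1, -8, -17, 2, -16, -19]
sift down from index 4:
  -18 vs larger child 13 at index 8, swap → [8, 11, 19, 13, 7, 5, -1, -18, 1, -8, -17, 2, -16, -19]
sift down from index 3: already satisfies heap property
sift down from index 2:
  11 vs larger child 13 at index 4, swap → [8, 13, 19, 11, 7, 5, -1, -18, 1, -8, -17, 2, -16, -19]
sift down from index 1:
  8 vs larger child 19 at index 3, swap → [19, 13, 8, 11, 7, 5, -1, -18, 1, -8, -17, 2, -16, -19]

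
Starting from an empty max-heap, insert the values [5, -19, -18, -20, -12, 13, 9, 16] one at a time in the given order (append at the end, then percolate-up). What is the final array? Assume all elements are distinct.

Insert 5:
  append 5 at index 0 → [5] (no swap needed)
Insert -19:
  append -19 at index 1 → [5, -19] (no swap needed)
Insert -18:
  append -18 at index 2 → [5, -19, -18] (no swap needed)
Insert -20:
  append -20 at index 3 → [5, -19, -18, -20] (no swap needed)
Insert -12:
  append -12 at index 4 → [5, -19, -18, -20, -12]
  -12 > parent -19 at index 1, swap → [5, -12, -18, -20, -19]
Insert 13:
  append 13 at index 5 → [5, -12, -18, -20, -19, 13]
  13 > parent -18 at index 2, swap → [5, -12, 13, -20, -19, -18]
  13 > parent 5 at index 0, swap → [13, -12, 5, -20, -19, -18]
Insert 9:
  append 9 at index 6 → [13, -12, 5, -20, -19, -18, 9]
  9 > parent 5 at index 2, swap → [13, -12, 9, -20, -19, -18, 5]
Insert 16:
  append 16 at index 7 → [13, -12, 9, -20, -19, -18, 5, 16]
  16 > parent -20 at index 3, swap → [13, -12, 9, 16, -19, -18, 5, -20]
  16 > parent -12 at index 1, swap → [13, 16, 9, -12, -19, -18, 5, -20]
  16 > parent 13 at index 0, swap → [16, 13, 9, -12, -19, -18, 5, -20]

[16, 13, 9, -12, -19, -18, 5, -20]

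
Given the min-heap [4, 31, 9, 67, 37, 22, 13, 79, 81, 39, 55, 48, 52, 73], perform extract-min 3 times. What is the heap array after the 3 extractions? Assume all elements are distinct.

[22, 31, 48, 67, 37, 52, 73, 79, 81, 39, 55]

extract-min #1 returns 4:
  remove root 4; move last element 73 to root → [73, 31, 9, 67, 37, 22, 13, 79, 81, 39, 55, 48, 52]
  73 vs smaller child 9 at index 2, swap → [9, 31, 73, 67, 37, 22, 13, 79, 81, 39, 55, 48, 52]
  73 vs smaller child 13 at index 6, swap → [9, 31, 13, 67, 37, 22, 73, 79, 81, 39, 55, 48, 52]
extract-min #2 returns 9:
  remove root 9; move last element 52 to root → [52, 31, 13, 67, 37, 22, 73, 79, 81, 39, 55, 48]
  52 vs smaller child 13 at index 2, swap → [13, 31, 52, 67, 37, 22, 73, 79, 81, 39, 55, 48]
  52 vs smaller child 22 at index 5, swap → [13, 31, 22, 67, 37, 52, 73, 79, 81, 39, 55, 48]
  52 vs only child 48 at index 11, swap → [13, 31, 22, 67, 37, 48, 73, 79, 81, 39, 55, 52]
extract-min #3 returns 13:
  remove root 13; move last element 52 to root → [52, 31, 22, 67, 37, 48, 73, 79, 81, 39, 55]
  52 vs smaller child 22 at index 2, swap → [22, 31, 52, 67, 37, 48, 73, 79, 81, 39, 55]
  52 vs smaller child 48 at index 5, swap → [22, 31, 48, 67, 37, 52, 73, 79, 81, 39, 55]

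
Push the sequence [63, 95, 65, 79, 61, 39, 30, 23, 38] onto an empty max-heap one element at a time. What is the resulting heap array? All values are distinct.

Insert 63:
  append 63 at index 0 → [63] (no swap needed)
Insert 95:
  append 95 at index 1 → [63, 95]
  95 > parent 63 at index 0, swap → [95, 63]
Insert 65:
  append 65 at index 2 → [95, 63, 65] (no swap needed)
Insert 79:
  append 79 at index 3 → [95, 63, 65, 79]
  79 > parent 63 at index 1, swap → [95, 79, 65, 63]
Insert 61:
  append 61 at index 4 → [95, 79, 65, 63, 61] (no swap needed)
Insert 39:
  append 39 at index 5 → [95, 79, 65, 63, 61, 39] (no swap needed)
Insert 30:
  append 30 at index 6 → [95, 79, 65, 63, 61, 39, 30] (no swap needed)
Insert 23:
  append 23 at index 7 → [95, 79, 65, 63, 61, 39, 30, 23] (no swap needed)
Insert 38:
  append 38 at index 8 → [95, 79, 65, 63, 61, 39, 30, 23, 38] (no swap needed)

[95, 79, 65, 63, 61, 39, 30, 23, 38]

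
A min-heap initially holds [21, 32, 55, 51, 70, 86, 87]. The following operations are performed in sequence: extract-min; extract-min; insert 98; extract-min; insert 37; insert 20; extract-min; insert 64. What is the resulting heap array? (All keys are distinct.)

[37, 70, 55, 87, 86, 98, 64]

extract-min → returns 21:
  remove root 21; move last element 87 to root → [87, 32, 55, 51, 70, 86]
  87 vs smaller child 32 at index 1, swap → [32, 87, 55, 51, 70, 86]
  87 vs smaller child 51 at index 3, swap → [32, 51, 55, 87, 70, 86]
extract-min → returns 32:
  remove root 32; move last element 86 to root → [86, 51, 55, 87, 70]
  86 vs smaller child 51 at index 1, swap → [51, 86, 55, 87, 70]
  86 vs smaller child 70 at index 4, swap → [51, 70, 55, 87, 86]
insert 98:
  append 98 at index 5 → [51, 70, 55, 87, 86, 98] (no swap needed)
extract-min → returns 51:
  remove root 51; move last element 98 to root → [98, 70, 55, 87, 86]
  98 vs smaller child 55 at index 2, swap → [55, 70, 98, 87, 86]
insert 37:
  append 37 at index 5 → [55, 70, 98, 87, 86, 37]
  37 < parent 98 at index 2, swap → [55, 70, 37, 87, 86, 98]
  37 < parent 55 at index 0, swap → [37, 70, 55, 87, 86, 98]
insert 20:
  append 20 at index 6 → [37, 70, 55, 87, 86, 98, 20]
  20 < parent 55 at index 2, swap → [37, 70, 20, 87, 86, 98, 55]
  20 < parent 37 at index 0, swap → [20, 70, 37, 87, 86, 98, 55]
extract-min → returns 20:
  remove root 20; move last element 55 to root → [55, 70, 37, 87, 86, 98]
  55 vs smaller child 37 at index 2, swap → [37, 70, 55, 87, 86, 98]
insert 64:
  append 64 at index 6 → [37, 70, 55, 87, 86, 98, 64] (no swap needed)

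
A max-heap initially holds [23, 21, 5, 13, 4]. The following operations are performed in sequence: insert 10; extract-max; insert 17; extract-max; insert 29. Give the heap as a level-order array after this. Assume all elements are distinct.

insert 10:
  append 10 at index 5 → [23, 21, 5, 13, 4, 10]
  10 > parent 5 at index 2, swap → [23, 21, 10, 13, 4, 5]
extract-max → returns 23:
  remove root 23; move last element 5 to root → [5, 21, 10, 13, 4]
  5 vs larger child 21 at index 1, swap → [21, 5, 10, 13, 4]
  5 vs larger child 13 at index 3, swap → [21, 13, 10, 5, 4]
insert 17:
  append 17 at index 5 → [21, 13, 10, 5, 4, 17]
  17 > parent 10 at index 2, swap → [21, 13, 17, 5, 4, 10]
extract-max → returns 21:
  remove root 21; move last element 10 to root → [10, 13, 17, 5, 4]
  10 vs larger child 17 at index 2, swap → [17, 13, 10, 5, 4]
insert 29:
  append 29 at index 5 → [17, 13, 10, 5, 4, 29]
  29 > parent 10 at index 2, swap → [17, 13, 29, 5, 4, 10]
  29 > parent 17 at index 0, swap → [29, 13, 17, 5, 4, 10]

[29, 13, 17, 5, 4, 10]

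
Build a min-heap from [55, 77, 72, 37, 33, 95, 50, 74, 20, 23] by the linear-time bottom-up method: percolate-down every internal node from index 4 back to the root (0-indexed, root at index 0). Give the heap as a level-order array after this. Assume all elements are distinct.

[20, 23, 50, 37, 33, 95, 72, 74, 77, 55]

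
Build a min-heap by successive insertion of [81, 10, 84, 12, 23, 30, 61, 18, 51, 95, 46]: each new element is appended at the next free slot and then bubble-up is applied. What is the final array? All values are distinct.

[10, 12, 30, 18, 23, 84, 61, 81, 51, 95, 46]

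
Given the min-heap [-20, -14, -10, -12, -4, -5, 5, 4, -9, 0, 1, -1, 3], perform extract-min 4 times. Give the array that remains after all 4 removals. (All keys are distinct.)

[-9, -4, -5, -1, 0, 1, 5, 4, 3]

extract-min #1 returns -20:
  remove root -20; move last element 3 to root → [3, -14, -10, -12, -4, -5, 5, 4, -9, 0, 1, -1]
  3 vs smaller child -14 at index 1, swap → [-14, 3, -10, -12, -4, -5, 5, 4, -9, 0, 1, -1]
  3 vs smaller child -12 at index 3, swap → [-14, -12, -10, 3, -4, -5, 5, 4, -9, 0, 1, -1]
  3 vs smaller child -9 at index 8, swap → [-14, -12, -10, -9, -4, -5, 5, 4, 3, 0, 1, -1]
extract-min #2 returns -14:
  remove root -14; move last element -1 to root → [-1, -12, -10, -9, -4, -5, 5, 4, 3, 0, 1]
  -1 vs smaller child -12 at index 1, swap → [-12, -1, -10, -9, -4, -5, 5, 4, 3, 0, 1]
  -1 vs smaller child -9 at index 3, swap → [-12, -9, -10, -1, -4, -5, 5, 4, 3, 0, 1]
extract-min #3 returns -12:
  remove root -12; move last element 1 to root → [1, -9, -10, -1, -4, -5, 5, 4, 3, 0]
  1 vs smaller child -10 at index 2, swap → [-10, -9, 1, -1, -4, -5, 5, 4, 3, 0]
  1 vs smaller child -5 at index 5, swap → [-10, -9, -5, -1, -4, 1, 5, 4, 3, 0]
extract-min #4 returns -10:
  remove root -10; move last element 0 to root → [0, -9, -5, -1, -4, 1, 5, 4, 3]
  0 vs smaller child -9 at index 1, swap → [-9, 0, -5, -1, -4, 1, 5, 4, 3]
  0 vs smaller child -4 at index 4, swap → [-9, -4, -5, -1, 0, 1, 5, 4, 3]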